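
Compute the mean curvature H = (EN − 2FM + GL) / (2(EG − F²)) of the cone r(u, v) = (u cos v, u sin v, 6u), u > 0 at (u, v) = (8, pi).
H = 3*sqrt(37)/296

With E = 37, F = 0, G = u^2, L = 0, M = 0, N = 6*sqrt(37)*u^2/(37*Abs(u)), assemble
  H = (EN − 2FM + GL) / (2(EG − F²)) = 3*sqrt(37)/(37*Abs(u)).
At (u, v) = (8, pi): H = 3*sqrt(37)/296.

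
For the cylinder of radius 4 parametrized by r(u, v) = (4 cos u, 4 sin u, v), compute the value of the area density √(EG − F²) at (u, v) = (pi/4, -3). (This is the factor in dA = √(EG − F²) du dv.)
√(EG − F²)|_{(pi/4, -3)} = 4

E = 16, F = 0, G = 1, so EG − F² = 16. Taking the positive square root: √(EG − F²) = 4. At (u, v) = (pi/4, -3): 4.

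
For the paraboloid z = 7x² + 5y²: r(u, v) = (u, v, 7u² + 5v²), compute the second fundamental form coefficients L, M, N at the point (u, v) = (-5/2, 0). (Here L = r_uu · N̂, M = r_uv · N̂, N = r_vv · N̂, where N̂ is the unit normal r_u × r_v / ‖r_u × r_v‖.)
L = 7*sqrt(1226)/613;  M = 0;  N = 5*sqrt(1226)/613

Compute the unit normal N̂(u, v) = (-14*u/sqrt(196*u^2 + 100*v^2 + 1), -10*v/sqrt(196*u^2 + 100*v^2 + 1), 1/sqrt(196*u^2 + 100*v^2 + 1)), and the second partials r_uu, r_uv, r_vv. Take dot products:
  L(u, v) = r_uu · N̂ = 14/sqrt(196*u^2 + 100*v^2 + 1),
  M(u, v) = r_uv · N̂ = 0,
  N(u, v) = r_vv · N̂ = 10/sqrt(196*u^2 + 100*v^2 + 1).
Evaluating at (u, v) = (-5/2, 0):
  L = 7*sqrt(1226)/613, M = 0, N = 5*sqrt(1226)/613.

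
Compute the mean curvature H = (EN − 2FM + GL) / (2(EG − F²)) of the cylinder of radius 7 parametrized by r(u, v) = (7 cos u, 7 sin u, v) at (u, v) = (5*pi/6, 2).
H = -1/14

With E = 49, F = 0, G = 1, L = -7, M = 0, N = 0, assemble
  H = (EN − 2FM + GL) / (2(EG − F²)) = -1/14.
At (u, v) = (5*pi/6, 2): H = -1/14.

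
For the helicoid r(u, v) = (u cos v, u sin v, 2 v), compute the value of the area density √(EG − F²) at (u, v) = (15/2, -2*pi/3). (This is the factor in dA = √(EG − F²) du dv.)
√(EG − F²)|_{(15/2, -2*pi/3)} = sqrt(241)/2

E = 1, F = 0, G = u^2 + 4, so EG − F² = u^2 + 4. Taking the positive square root: √(EG − F²) = sqrt(u^2 + 4). At (u, v) = (15/2, -2*pi/3): sqrt(241)/2.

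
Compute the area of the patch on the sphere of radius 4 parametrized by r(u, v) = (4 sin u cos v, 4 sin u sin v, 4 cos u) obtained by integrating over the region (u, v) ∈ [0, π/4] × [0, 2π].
Area = 16*pi*(2 - sqrt(2))

Area = ∫∫ √(EG − F²) du dv with √(EG − F²) = 16*Abs(sin(u)). Integrating over [0, π/4] × [0, 2π] gives 16*pi*(2 - sqrt(2)).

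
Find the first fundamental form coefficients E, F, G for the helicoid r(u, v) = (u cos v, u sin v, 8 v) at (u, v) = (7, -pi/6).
E = 1;  F = 0;  G = 113

Partials: r_u = (cos(v), sin(v), 0), r_v = (-u*sin(v), u*cos(v), 8). As functions of (u, v):
  E = r_u · r_u = 1,
  F = r_u · r_v = 0,
  G = r_v · r_v = u^2 + 64.
Evaluating at (u, v) = (7, -pi/6): E = 1, F = 0, G = 113.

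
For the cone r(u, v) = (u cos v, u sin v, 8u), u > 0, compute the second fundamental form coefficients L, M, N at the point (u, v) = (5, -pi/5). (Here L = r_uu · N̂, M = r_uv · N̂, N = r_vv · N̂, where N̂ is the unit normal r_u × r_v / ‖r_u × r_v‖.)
L = 0;  M = 0;  N = 8*sqrt(65)/13

Compute the unit normal N̂(u, v) = (-8*sqrt(65)*u*cos(v)/(65*Abs(u)), -8*sqrt(65)*u*sin(v)/(65*Abs(u)), sqrt(65)*u/(65*Abs(u))), and the second partials r_uu, r_uv, r_vv. Take dot products:
  L(u, v) = r_uu · N̂ = 0,
  M(u, v) = r_uv · N̂ = 0,
  N(u, v) = r_vv · N̂ = 8*sqrt(65)*u^2/(65*Abs(u)).
Evaluating at (u, v) = (5, -pi/5):
  L = 0, M = 0, N = 8*sqrt(65)/13.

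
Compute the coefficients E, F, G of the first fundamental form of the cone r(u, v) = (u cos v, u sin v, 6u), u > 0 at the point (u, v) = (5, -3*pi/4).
E = 37;  F = 0;  G = 25

Partials: r_u = (cos(v), sin(v), 6), r_v = (-u*sin(v), u*cos(v), 0). As functions of (u, v):
  E = r_u · r_u = 37,
  F = r_u · r_v = 0,
  G = r_v · r_v = u^2.
Evaluating at (u, v) = (5, -3*pi/4): E = 37, F = 0, G = 25.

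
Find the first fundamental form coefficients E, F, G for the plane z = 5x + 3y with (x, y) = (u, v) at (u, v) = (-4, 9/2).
E = 26;  F = 15;  G = 10

Partials: r_u = (1, 0, 5), r_v = (0, 1, 3). As functions of (u, v):
  E = r_u · r_u = 26,
  F = r_u · r_v = 15,
  G = r_v · r_v = 10.
Evaluating at (u, v) = (-4, 9/2): E = 26, F = 15, G = 10.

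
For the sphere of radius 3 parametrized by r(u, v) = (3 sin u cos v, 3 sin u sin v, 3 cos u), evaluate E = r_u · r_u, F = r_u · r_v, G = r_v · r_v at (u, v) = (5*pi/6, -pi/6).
E = 9;  F = 0;  G = 9/4

Partials: r_u = (3*cos(u)*cos(v), 3*sin(v)*cos(u), -3*sin(u)), r_v = (-3*sin(u)*sin(v), 3*sin(u)*cos(v), 0). As functions of (u, v):
  E = r_u · r_u = 9,
  F = r_u · r_v = 0,
  G = r_v · r_v = 9*sin(u)^2.
Evaluating at (u, v) = (5*pi/6, -pi/6): E = 9, F = 0, G = 9/4.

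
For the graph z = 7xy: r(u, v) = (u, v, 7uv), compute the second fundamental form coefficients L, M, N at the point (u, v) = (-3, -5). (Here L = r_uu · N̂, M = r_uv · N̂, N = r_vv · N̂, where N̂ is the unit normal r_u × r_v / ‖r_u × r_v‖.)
L = 0;  M = 7*sqrt(1667)/1667;  N = 0

Compute the unit normal N̂(u, v) = (-7*v/sqrt(49*u^2 + 49*v^2 + 1), -7*u/sqrt(49*u^2 + 49*v^2 + 1), 1/sqrt(49*u^2 + 49*v^2 + 1)), and the second partials r_uu, r_uv, r_vv. Take dot products:
  L(u, v) = r_uu · N̂ = 0,
  M(u, v) = r_uv · N̂ = 7/sqrt(49*u^2 + 49*v^2 + 1),
  N(u, v) = r_vv · N̂ = 0.
Evaluating at (u, v) = (-3, -5):
  L = 0, M = 7*sqrt(1667)/1667, N = 0.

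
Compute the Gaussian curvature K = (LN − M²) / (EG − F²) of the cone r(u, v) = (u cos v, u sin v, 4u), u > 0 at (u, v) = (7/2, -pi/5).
K = 0

Coefficients of the first fundamental form: E = 17, F = 0, G = u^2.
Coefficients of the second fundamental form: L = 0, M = 0, N = 4*sqrt(17)*u^2/(17*Abs(u)).
Assemble K = (LN − M²)/(EG − F²) = 0. At (u, v) = (7/2, -pi/5): K = 0.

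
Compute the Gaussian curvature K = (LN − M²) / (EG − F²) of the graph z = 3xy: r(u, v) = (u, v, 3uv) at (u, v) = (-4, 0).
K = -9/21025

Coefficients of the first fundamental form: E = 9*v^2 + 1, F = 9*u*v, G = 9*u^2 + 1.
Coefficients of the second fundamental form: L = 0, M = 3/sqrt(9*u^2 + 9*v^2 + 1), N = 0.
Assemble K = (LN − M²)/(EG − F²) = -9/(81*u^4 + 162*u^2*v^2 + 18*u^2 + 81*v^4 + 18*v^2 + 1). At (u, v) = (-4, 0): K = -9/21025.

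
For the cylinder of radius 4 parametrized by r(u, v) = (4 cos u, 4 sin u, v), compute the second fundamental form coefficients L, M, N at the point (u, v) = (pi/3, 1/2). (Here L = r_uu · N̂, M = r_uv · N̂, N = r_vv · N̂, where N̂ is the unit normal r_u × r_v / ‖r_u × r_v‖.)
L = -4;  M = 0;  N = 0

Compute the unit normal N̂(u, v) = (cos(u), sin(u), 0), and the second partials r_uu, r_uv, r_vv. Take dot products:
  L(u, v) = r_uu · N̂ = -4,
  M(u, v) = r_uv · N̂ = 0,
  N(u, v) = r_vv · N̂ = 0.
Evaluating at (u, v) = (pi/3, 1/2):
  L = -4, M = 0, N = 0.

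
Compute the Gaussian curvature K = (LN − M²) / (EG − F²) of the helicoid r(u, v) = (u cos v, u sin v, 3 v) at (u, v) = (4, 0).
K = -9/625

Coefficients of the first fundamental form: E = 1, F = 0, G = u^2 + 9.
Coefficients of the second fundamental form: L = 0, M = -3/sqrt(u^2 + 9), N = 0.
Assemble K = (LN − M²)/(EG − F²) = -9/(u^2 + 9)^2. At (u, v) = (4, 0): K = -9/625.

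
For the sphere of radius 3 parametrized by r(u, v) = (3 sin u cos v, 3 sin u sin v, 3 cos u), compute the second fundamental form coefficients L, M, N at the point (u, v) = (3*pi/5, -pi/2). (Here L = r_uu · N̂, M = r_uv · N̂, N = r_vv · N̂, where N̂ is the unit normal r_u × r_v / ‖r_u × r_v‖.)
L = -3;  M = 0;  N = -15/8 - 3*sqrt(5)/8

Compute the unit normal N̂(u, v) = (sin(u)^2*cos(v)/Abs(sin(u)), sin(u)^2*sin(v)/Abs(sin(u)), sin(2*u)/(2*Abs(sin(u)))), and the second partials r_uu, r_uv, r_vv. Take dot products:
  L(u, v) = r_uu · N̂ = -3*sin(u)/Abs(sin(u)),
  M(u, v) = r_uv · N̂ = 0,
  N(u, v) = r_vv · N̂ = -3*sin(u)^3/Abs(sin(u)).
Evaluating at (u, v) = (3*pi/5, -pi/2):
  L = -3, M = 0, N = -15/8 - 3*sqrt(5)/8.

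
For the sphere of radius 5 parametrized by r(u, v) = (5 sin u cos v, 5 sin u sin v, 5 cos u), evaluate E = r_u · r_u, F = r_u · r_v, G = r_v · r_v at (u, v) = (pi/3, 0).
E = 25;  F = 0;  G = 75/4

Partials: r_u = (5*cos(u)*cos(v), 5*sin(v)*cos(u), -5*sin(u)), r_v = (-5*sin(u)*sin(v), 5*sin(u)*cos(v), 0). As functions of (u, v):
  E = r_u · r_u = 25,
  F = r_u · r_v = 0,
  G = r_v · r_v = 25*sin(u)^2.
Evaluating at (u, v) = (pi/3, 0): E = 25, F = 0, G = 75/4.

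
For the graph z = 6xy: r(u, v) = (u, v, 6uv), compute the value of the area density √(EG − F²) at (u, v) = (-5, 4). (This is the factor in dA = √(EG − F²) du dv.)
√(EG − F²)|_{(-5, 4)} = sqrt(1477)

E = 36*v^2 + 1, F = 36*u*v, G = 36*u^2 + 1, so EG − F² = 36*u^2 + 36*v^2 + 1. Taking the positive square root: √(EG − F²) = sqrt(36*u^2 + 36*v^2 + 1). At (u, v) = (-5, 4): sqrt(1477).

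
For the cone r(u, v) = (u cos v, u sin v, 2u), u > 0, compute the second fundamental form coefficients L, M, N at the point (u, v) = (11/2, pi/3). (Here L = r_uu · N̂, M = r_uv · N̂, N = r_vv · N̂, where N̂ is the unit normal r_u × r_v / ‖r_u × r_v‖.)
L = 0;  M = 0;  N = 11*sqrt(5)/5

Compute the unit normal N̂(u, v) = (-2*sqrt(5)*u*cos(v)/(5*Abs(u)), -2*sqrt(5)*u*sin(v)/(5*Abs(u)), sqrt(5)*u/(5*Abs(u))), and the second partials r_uu, r_uv, r_vv. Take dot products:
  L(u, v) = r_uu · N̂ = 0,
  M(u, v) = r_uv · N̂ = 0,
  N(u, v) = r_vv · N̂ = 2*sqrt(5)*u^2/(5*Abs(u)).
Evaluating at (u, v) = (11/2, pi/3):
  L = 0, M = 0, N = 11*sqrt(5)/5.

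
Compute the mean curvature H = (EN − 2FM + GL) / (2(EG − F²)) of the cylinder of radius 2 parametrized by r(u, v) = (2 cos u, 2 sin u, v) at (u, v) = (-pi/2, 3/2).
H = -1/4

With E = 4, F = 0, G = 1, L = -2, M = 0, N = 0, assemble
  H = (EN − 2FM + GL) / (2(EG − F²)) = -1/4.
At (u, v) = (-pi/2, 3/2): H = -1/4.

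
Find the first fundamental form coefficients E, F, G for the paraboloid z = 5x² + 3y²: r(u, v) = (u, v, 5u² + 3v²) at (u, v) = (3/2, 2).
E = 226;  F = 180;  G = 145

Partials: r_u = (1, 0, 10*u), r_v = (0, 1, 6*v). As functions of (u, v):
  E = r_u · r_u = 100*u^2 + 1,
  F = r_u · r_v = 60*u*v,
  G = r_v · r_v = 36*v^2 + 1.
Evaluating at (u, v) = (3/2, 2): E = 226, F = 180, G = 145.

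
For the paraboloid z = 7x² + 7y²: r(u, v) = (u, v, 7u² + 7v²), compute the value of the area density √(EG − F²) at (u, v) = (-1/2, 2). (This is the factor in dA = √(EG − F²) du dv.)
√(EG − F²)|_{(-1/2, 2)} = sqrt(834)

E = 196*u^2 + 1, F = 196*u*v, G = 196*v^2 + 1, so EG − F² = 196*u^2 + 196*v^2 + 1. Taking the positive square root: √(EG − F²) = sqrt(196*u^2 + 196*v^2 + 1). At (u, v) = (-1/2, 2): sqrt(834).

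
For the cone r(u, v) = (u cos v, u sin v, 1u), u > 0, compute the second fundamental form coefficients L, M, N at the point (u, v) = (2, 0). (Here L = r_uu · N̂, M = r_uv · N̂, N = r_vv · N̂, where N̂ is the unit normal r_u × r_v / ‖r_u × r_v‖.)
L = 0;  M = 0;  N = sqrt(2)

Compute the unit normal N̂(u, v) = (-sqrt(2)*u*cos(v)/(2*Abs(u)), -sqrt(2)*u*sin(v)/(2*Abs(u)), sqrt(2)*u/(2*Abs(u))), and the second partials r_uu, r_uv, r_vv. Take dot products:
  L(u, v) = r_uu · N̂ = 0,
  M(u, v) = r_uv · N̂ = 0,
  N(u, v) = r_vv · N̂ = sqrt(2)*u^2/(2*Abs(u)).
Evaluating at (u, v) = (2, 0):
  L = 0, M = 0, N = sqrt(2).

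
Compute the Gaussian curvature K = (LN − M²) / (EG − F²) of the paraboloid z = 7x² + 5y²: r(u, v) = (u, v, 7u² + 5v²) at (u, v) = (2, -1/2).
K = 7/32805

Coefficients of the first fundamental form: E = 196*u^2 + 1, F = 140*u*v, G = 100*v^2 + 1.
Coefficients of the second fundamental form: L = 14/sqrt(196*u^2 + 100*v^2 + 1), M = 0, N = 10/sqrt(196*u^2 + 100*v^2 + 1).
Assemble K = (LN − M²)/(EG − F²) = 140/(38416*u^4 + 39200*u^2*v^2 + 392*u^2 + 10000*v^4 + 200*v^2 + 1). At (u, v) = (2, -1/2): K = 7/32805.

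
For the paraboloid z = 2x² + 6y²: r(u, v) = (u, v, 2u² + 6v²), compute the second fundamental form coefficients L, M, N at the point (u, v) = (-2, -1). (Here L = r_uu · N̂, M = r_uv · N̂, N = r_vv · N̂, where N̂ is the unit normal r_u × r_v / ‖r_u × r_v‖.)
L = 4*sqrt(209)/209;  M = 0;  N = 12*sqrt(209)/209

Compute the unit normal N̂(u, v) = (-4*u/sqrt(16*u^2 + 144*v^2 + 1), -12*v/sqrt(16*u^2 + 144*v^2 + 1), 1/sqrt(16*u^2 + 144*v^2 + 1)), and the second partials r_uu, r_uv, r_vv. Take dot products:
  L(u, v) = r_uu · N̂ = 4/sqrt(16*u^2 + 144*v^2 + 1),
  M(u, v) = r_uv · N̂ = 0,
  N(u, v) = r_vv · N̂ = 12/sqrt(16*u^2 + 144*v^2 + 1).
Evaluating at (u, v) = (-2, -1):
  L = 4*sqrt(209)/209, M = 0, N = 12*sqrt(209)/209.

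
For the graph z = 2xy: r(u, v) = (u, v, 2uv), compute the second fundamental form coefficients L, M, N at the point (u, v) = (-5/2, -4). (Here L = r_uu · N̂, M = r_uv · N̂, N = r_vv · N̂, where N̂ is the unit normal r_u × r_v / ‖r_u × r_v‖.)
L = 0;  M = sqrt(10)/15;  N = 0

Compute the unit normal N̂(u, v) = (-2*v/sqrt(4*u^2 + 4*v^2 + 1), -2*u/sqrt(4*u^2 + 4*v^2 + 1), 1/sqrt(4*u^2 + 4*v^2 + 1)), and the second partials r_uu, r_uv, r_vv. Take dot products:
  L(u, v) = r_uu · N̂ = 0,
  M(u, v) = r_uv · N̂ = 2/sqrt(4*u^2 + 4*v^2 + 1),
  N(u, v) = r_vv · N̂ = 0.
Evaluating at (u, v) = (-5/2, -4):
  L = 0, M = sqrt(10)/15, N = 0.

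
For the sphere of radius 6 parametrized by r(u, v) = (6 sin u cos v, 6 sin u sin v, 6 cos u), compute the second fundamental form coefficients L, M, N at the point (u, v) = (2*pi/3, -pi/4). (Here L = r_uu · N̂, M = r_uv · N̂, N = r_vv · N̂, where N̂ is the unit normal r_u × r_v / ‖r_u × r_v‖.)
L = -6;  M = 0;  N = -9/2

Compute the unit normal N̂(u, v) = (sin(u)^2*cos(v)/Abs(sin(u)), sin(u)^2*sin(v)/Abs(sin(u)), sin(2*u)/(2*Abs(sin(u)))), and the second partials r_uu, r_uv, r_vv. Take dot products:
  L(u, v) = r_uu · N̂ = -6*sin(u)/Abs(sin(u)),
  M(u, v) = r_uv · N̂ = 0,
  N(u, v) = r_vv · N̂ = -6*sin(u)^3/Abs(sin(u)).
Evaluating at (u, v) = (2*pi/3, -pi/4):
  L = -6, M = 0, N = -9/2.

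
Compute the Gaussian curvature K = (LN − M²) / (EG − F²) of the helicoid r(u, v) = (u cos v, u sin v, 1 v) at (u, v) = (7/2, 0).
K = -16/2809

Coefficients of the first fundamental form: E = 1, F = 0, G = u^2 + 1.
Coefficients of the second fundamental form: L = 0, M = -1/sqrt(u^2 + 1), N = 0.
Assemble K = (LN − M²)/(EG − F²) = -1/(u^2 + 1)^2. At (u, v) = (7/2, 0): K = -16/2809.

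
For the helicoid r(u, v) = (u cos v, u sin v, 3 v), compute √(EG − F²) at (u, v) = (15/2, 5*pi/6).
√(EG − F²)|_{(15/2, 5*pi/6)} = 3*sqrt(29)/2

E = 1, F = 0, G = u^2 + 9; EG − F² = u^2 + 9; √(EG − F²) = sqrt(u^2 + 9). At the given point: 3*sqrt(29)/2.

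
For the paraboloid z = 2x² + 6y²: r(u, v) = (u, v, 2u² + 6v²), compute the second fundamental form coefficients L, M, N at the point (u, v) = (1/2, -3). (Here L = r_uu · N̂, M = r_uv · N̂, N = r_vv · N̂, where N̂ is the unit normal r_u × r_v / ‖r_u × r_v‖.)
L = 4*sqrt(1301)/1301;  M = 0;  N = 12*sqrt(1301)/1301

Compute the unit normal N̂(u, v) = (-4*u/sqrt(16*u^2 + 144*v^2 + 1), -12*v/sqrt(16*u^2 + 144*v^2 + 1), 1/sqrt(16*u^2 + 144*v^2 + 1)), and the second partials r_uu, r_uv, r_vv. Take dot products:
  L(u, v) = r_uu · N̂ = 4/sqrt(16*u^2 + 144*v^2 + 1),
  M(u, v) = r_uv · N̂ = 0,
  N(u, v) = r_vv · N̂ = 12/sqrt(16*u^2 + 144*v^2 + 1).
Evaluating at (u, v) = (1/2, -3):
  L = 4*sqrt(1301)/1301, M = 0, N = 12*sqrt(1301)/1301.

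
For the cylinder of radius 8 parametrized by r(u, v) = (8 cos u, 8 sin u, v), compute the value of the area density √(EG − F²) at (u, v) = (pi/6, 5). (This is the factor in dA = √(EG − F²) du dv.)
√(EG − F²)|_{(pi/6, 5)} = 8

E = 64, F = 0, G = 1, so EG − F² = 64. Taking the positive square root: √(EG − F²) = 8. At (u, v) = (pi/6, 5): 8.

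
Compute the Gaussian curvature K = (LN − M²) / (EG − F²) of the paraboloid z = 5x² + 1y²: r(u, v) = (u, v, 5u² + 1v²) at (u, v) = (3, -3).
K = 20/877969

Coefficients of the first fundamental form: E = 100*u^2 + 1, F = 20*u*v, G = 4*v^2 + 1.
Coefficients of the second fundamental form: L = 10/sqrt(100*u^2 + 4*v^2 + 1), M = 0, N = 2/sqrt(100*u^2 + 4*v^2 + 1).
Assemble K = (LN − M²)/(EG − F²) = 20/(10000*u^4 + 800*u^2*v^2 + 200*u^2 + 16*v^4 + 8*v^2 + 1). At (u, v) = (3, -3): K = 20/877969.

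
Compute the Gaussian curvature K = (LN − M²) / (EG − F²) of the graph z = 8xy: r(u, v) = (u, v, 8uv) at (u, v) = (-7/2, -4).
K = -64/3272481

Coefficients of the first fundamental form: E = 64*v^2 + 1, F = 64*u*v, G = 64*u^2 + 1.
Coefficients of the second fundamental form: L = 0, M = 8/sqrt(64*u^2 + 64*v^2 + 1), N = 0.
Assemble K = (LN − M²)/(EG − F²) = -64/(4096*u^4 + 8192*u^2*v^2 + 128*u^2 + 4096*v^4 + 128*v^2 + 1). At (u, v) = (-7/2, -4): K = -64/3272481.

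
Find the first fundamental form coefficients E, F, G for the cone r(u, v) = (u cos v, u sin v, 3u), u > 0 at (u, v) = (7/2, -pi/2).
E = 10;  F = 0;  G = 49/4

Partials: r_u = (cos(v), sin(v), 3), r_v = (-u*sin(v), u*cos(v), 0). As functions of (u, v):
  E = r_u · r_u = 10,
  F = r_u · r_v = 0,
  G = r_v · r_v = u^2.
Evaluating at (u, v) = (7/2, -pi/2): E = 10, F = 0, G = 49/4.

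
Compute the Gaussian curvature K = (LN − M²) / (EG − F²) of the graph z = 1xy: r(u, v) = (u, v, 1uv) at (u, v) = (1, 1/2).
K = -16/81

Coefficients of the first fundamental form: E = v^2 + 1, F = u*v, G = u^2 + 1.
Coefficients of the second fundamental form: L = 0, M = 1/sqrt(u^2 + v^2 + 1), N = 0.
Assemble K = (LN − M²)/(EG − F²) = 1/((u^2*v^2 - (u^2 + 1)*(v^2 + 1))*(u^2 + v^2 + 1)). At (u, v) = (1, 1/2): K = -16/81.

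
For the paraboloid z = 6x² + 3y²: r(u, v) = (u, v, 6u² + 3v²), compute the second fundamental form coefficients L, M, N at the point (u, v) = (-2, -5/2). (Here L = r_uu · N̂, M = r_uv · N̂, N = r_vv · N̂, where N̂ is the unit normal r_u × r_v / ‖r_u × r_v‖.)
L = 6*sqrt(802)/401;  M = 0;  N = 3*sqrt(802)/401

Compute the unit normal N̂(u, v) = (-12*u/sqrt(144*u^2 + 36*v^2 + 1), -6*v/sqrt(144*u^2 + 36*v^2 + 1), 1/sqrt(144*u^2 + 36*v^2 + 1)), and the second partials r_uu, r_uv, r_vv. Take dot products:
  L(u, v) = r_uu · N̂ = 12/sqrt(144*u^2 + 36*v^2 + 1),
  M(u, v) = r_uv · N̂ = 0,
  N(u, v) = r_vv · N̂ = 6/sqrt(144*u^2 + 36*v^2 + 1).
Evaluating at (u, v) = (-2, -5/2):
  L = 6*sqrt(802)/401, M = 0, N = 3*sqrt(802)/401.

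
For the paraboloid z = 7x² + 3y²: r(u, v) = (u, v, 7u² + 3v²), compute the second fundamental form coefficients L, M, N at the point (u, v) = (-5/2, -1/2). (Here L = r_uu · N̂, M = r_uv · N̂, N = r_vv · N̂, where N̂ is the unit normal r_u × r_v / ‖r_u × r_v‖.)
L = 14*sqrt(1235)/1235;  M = 0;  N = 6*sqrt(1235)/1235

Compute the unit normal N̂(u, v) = (-14*u/sqrt(196*u^2 + 36*v^2 + 1), -6*v/sqrt(196*u^2 + 36*v^2 + 1), 1/sqrt(196*u^2 + 36*v^2 + 1)), and the second partials r_uu, r_uv, r_vv. Take dot products:
  L(u, v) = r_uu · N̂ = 14/sqrt(196*u^2 + 36*v^2 + 1),
  M(u, v) = r_uv · N̂ = 0,
  N(u, v) = r_vv · N̂ = 6/sqrt(196*u^2 + 36*v^2 + 1).
Evaluating at (u, v) = (-5/2, -1/2):
  L = 14*sqrt(1235)/1235, M = 0, N = 6*sqrt(1235)/1235.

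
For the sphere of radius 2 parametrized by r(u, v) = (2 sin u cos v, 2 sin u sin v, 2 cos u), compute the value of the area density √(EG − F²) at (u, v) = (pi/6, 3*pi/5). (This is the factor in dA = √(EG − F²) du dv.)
√(EG − F²)|_{(pi/6, 3*pi/5)} = 2

E = 4, F = 0, G = 4*sin(u)^2, so EG − F² = 16*sin(u)^2. Taking the positive square root: √(EG − F²) = 4*Abs(sin(u)). At (u, v) = (pi/6, 3*pi/5): 2.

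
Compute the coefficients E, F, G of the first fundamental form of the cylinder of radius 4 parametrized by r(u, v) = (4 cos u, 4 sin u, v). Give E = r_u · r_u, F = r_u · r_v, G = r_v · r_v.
E = 16;  F = 0;  G = 1

Compute partials: r_u = (-4*sin(u), 4*cos(u), 0), r_v = (0, 0, 1). Then
  E = r_u · r_u = 16,
  F = r_u · r_v = 0,
  G = r_v · r_v = 1.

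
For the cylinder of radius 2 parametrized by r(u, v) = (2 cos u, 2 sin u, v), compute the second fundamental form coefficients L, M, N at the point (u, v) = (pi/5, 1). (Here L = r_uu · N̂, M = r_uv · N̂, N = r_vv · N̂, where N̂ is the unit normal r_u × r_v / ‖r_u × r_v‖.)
L = -2;  M = 0;  N = 0

Compute the unit normal N̂(u, v) = (cos(u), sin(u), 0), and the second partials r_uu, r_uv, r_vv. Take dot products:
  L(u, v) = r_uu · N̂ = -2,
  M(u, v) = r_uv · N̂ = 0,
  N(u, v) = r_vv · N̂ = 0.
Evaluating at (u, v) = (pi/5, 1):
  L = -2, M = 0, N = 0.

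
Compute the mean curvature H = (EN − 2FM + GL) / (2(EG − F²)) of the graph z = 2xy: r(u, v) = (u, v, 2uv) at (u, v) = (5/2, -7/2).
H = 14*sqrt(3)/225

With E = 4*v^2 + 1, F = 4*u*v, G = 4*u^2 + 1, L = 0, M = 2/sqrt(4*u^2 + 4*v^2 + 1), N = 0, assemble
  H = (EN − 2FM + GL) / (2(EG − F²)) = -8*u*v/(4*u^2 + 4*v^2 + 1)^(3/2).
At (u, v) = (5/2, -7/2): H = 14*sqrt(3)/225.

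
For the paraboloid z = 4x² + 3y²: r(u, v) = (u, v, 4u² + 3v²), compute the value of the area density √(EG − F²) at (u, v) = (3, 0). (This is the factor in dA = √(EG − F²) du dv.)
√(EG − F²)|_{(3, 0)} = sqrt(577)

E = 64*u^2 + 1, F = 48*u*v, G = 36*v^2 + 1, so EG − F² = 64*u^2 + 36*v^2 + 1. Taking the positive square root: √(EG − F²) = sqrt(64*u^2 + 36*v^2 + 1). At (u, v) = (3, 0): sqrt(577).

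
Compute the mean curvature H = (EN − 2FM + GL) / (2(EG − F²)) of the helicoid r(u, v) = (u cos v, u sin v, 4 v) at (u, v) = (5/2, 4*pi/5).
H = 0

With E = 1, F = 0, G = u^2 + 16, L = 0, M = -4/sqrt(u^2 + 16), N = 0, assemble
  H = (EN − 2FM + GL) / (2(EG − F²)) = 0.
At (u, v) = (5/2, 4*pi/5): H = 0.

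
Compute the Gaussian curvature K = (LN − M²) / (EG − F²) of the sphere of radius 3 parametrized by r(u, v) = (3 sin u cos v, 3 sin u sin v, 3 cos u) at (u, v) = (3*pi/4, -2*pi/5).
K = 1/9

Coefficients of the first fundamental form: E = 9, F = 0, G = 9*sin(u)^2.
Coefficients of the second fundamental form: L = -3*sin(u)/Abs(sin(u)), M = 0, N = -3*sin(u)^3/Abs(sin(u)).
Assemble K = (LN − M²)/(EG − F²) = 1/9. At (u, v) = (3*pi/4, -2*pi/5): K = 1/9.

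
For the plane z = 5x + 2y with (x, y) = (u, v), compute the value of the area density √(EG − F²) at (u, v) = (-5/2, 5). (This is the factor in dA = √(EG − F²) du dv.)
√(EG − F²)|_{(-5/2, 5)} = sqrt(30)

E = 26, F = 10, G = 5, so EG − F² = 30. Taking the positive square root: √(EG − F²) = sqrt(30). At (u, v) = (-5/2, 5): sqrt(30).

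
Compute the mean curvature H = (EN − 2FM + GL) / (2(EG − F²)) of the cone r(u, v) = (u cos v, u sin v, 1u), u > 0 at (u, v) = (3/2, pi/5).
H = sqrt(2)/6

With E = 2, F = 0, G = u^2, L = 0, M = 0, N = sqrt(2)*u^2/(2*Abs(u)), assemble
  H = (EN − 2FM + GL) / (2(EG − F²)) = sqrt(2)/(4*Abs(u)).
At (u, v) = (3/2, pi/5): H = sqrt(2)/6.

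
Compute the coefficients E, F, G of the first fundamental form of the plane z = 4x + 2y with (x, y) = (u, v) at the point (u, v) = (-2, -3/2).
E = 17;  F = 8;  G = 5

Partials: r_u = (1, 0, 4), r_v = (0, 1, 2). As functions of (u, v):
  E = r_u · r_u = 17,
  F = r_u · r_v = 8,
  G = r_v · r_v = 5.
Evaluating at (u, v) = (-2, -3/2): E = 17, F = 8, G = 5.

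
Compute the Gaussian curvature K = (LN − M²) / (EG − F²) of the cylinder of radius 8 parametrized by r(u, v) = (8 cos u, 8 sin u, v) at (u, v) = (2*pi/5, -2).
K = 0

Coefficients of the first fundamental form: E = 64, F = 0, G = 1.
Coefficients of the second fundamental form: L = -8, M = 0, N = 0.
Assemble K = (LN − M²)/(EG − F²) = 0. At (u, v) = (2*pi/5, -2): K = 0.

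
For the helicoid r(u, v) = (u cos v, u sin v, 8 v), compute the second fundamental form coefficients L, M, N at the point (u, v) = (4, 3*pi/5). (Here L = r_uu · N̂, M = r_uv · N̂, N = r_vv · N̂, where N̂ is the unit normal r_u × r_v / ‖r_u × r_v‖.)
L = 0;  M = -2*sqrt(5)/5;  N = 0

Compute the unit normal N̂(u, v) = (8*sin(v)/sqrt(u^2 + 64), -8*cos(v)/sqrt(u^2 + 64), u/sqrt(u^2 + 64)), and the second partials r_uu, r_uv, r_vv. Take dot products:
  L(u, v) = r_uu · N̂ = 0,
  M(u, v) = r_uv · N̂ = -8/sqrt(u^2 + 64),
  N(u, v) = r_vv · N̂ = 0.
Evaluating at (u, v) = (4, 3*pi/5):
  L = 0, M = -2*sqrt(5)/5, N = 0.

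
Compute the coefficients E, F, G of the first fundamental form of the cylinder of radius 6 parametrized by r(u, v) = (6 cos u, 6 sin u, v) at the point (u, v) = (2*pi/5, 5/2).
E = 36;  F = 0;  G = 1

Partials: r_u = (-6*sin(u), 6*cos(u), 0), r_v = (0, 0, 1). As functions of (u, v):
  E = r_u · r_u = 36,
  F = r_u · r_v = 0,
  G = r_v · r_v = 1.
Evaluating at (u, v) = (2*pi/5, 5/2): E = 36, F = 0, G = 1.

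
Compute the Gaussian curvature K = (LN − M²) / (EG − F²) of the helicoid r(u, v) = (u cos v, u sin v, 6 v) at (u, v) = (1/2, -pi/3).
K = -576/21025

Coefficients of the first fundamental form: E = 1, F = 0, G = u^2 + 36.
Coefficients of the second fundamental form: L = 0, M = -6/sqrt(u^2 + 36), N = 0.
Assemble K = (LN − M²)/(EG − F²) = -36/(u^2 + 36)^2. At (u, v) = (1/2, -pi/3): K = -576/21025.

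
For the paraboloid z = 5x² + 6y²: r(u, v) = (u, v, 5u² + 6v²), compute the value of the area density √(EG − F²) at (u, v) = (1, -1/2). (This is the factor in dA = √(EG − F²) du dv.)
√(EG − F²)|_{(1, -1/2)} = sqrt(137)

E = 100*u^2 + 1, F = 120*u*v, G = 144*v^2 + 1, so EG − F² = 100*u^2 + 144*v^2 + 1. Taking the positive square root: √(EG − F²) = sqrt(100*u^2 + 144*v^2 + 1). At (u, v) = (1, -1/2): sqrt(137).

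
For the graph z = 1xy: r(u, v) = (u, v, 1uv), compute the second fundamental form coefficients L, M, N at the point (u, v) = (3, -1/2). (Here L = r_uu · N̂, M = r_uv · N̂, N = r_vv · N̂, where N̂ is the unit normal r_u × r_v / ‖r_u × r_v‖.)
L = 0;  M = 2*sqrt(41)/41;  N = 0

Compute the unit normal N̂(u, v) = (-v/sqrt(u^2 + v^2 + 1), -u/sqrt(u^2 + v^2 + 1), 1/sqrt(u^2 + v^2 + 1)), and the second partials r_uu, r_uv, r_vv. Take dot products:
  L(u, v) = r_uu · N̂ = 0,
  M(u, v) = r_uv · N̂ = 1/sqrt(u^2 + v^2 + 1),
  N(u, v) = r_vv · N̂ = 0.
Evaluating at (u, v) = (3, -1/2):
  L = 0, M = 2*sqrt(41)/41, N = 0.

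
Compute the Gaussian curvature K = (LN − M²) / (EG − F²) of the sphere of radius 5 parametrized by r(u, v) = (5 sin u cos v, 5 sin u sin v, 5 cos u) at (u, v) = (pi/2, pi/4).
K = 1/25

Coefficients of the first fundamental form: E = 25, F = 0, G = 25*sin(u)^2.
Coefficients of the second fundamental form: L = -5*sin(u)/Abs(sin(u)), M = 0, N = -5*sin(u)^3/Abs(sin(u)).
Assemble K = (LN − M²)/(EG − F²) = 1/25. At (u, v) = (pi/2, pi/4): K = 1/25.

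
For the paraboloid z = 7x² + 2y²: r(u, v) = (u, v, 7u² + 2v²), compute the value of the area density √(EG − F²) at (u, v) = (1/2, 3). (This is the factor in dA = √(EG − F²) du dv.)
√(EG − F²)|_{(1/2, 3)} = sqrt(194)

E = 196*u^2 + 1, F = 56*u*v, G = 16*v^2 + 1, so EG − F² = 196*u^2 + 16*v^2 + 1. Taking the positive square root: √(EG − F²) = sqrt(196*u^2 + 16*v^2 + 1). At (u, v) = (1/2, 3): sqrt(194).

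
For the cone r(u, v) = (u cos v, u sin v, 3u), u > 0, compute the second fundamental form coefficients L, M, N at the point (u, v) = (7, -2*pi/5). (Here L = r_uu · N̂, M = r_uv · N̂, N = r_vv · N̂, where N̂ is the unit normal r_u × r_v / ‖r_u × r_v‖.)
L = 0;  M = 0;  N = 21*sqrt(10)/10

Compute the unit normal N̂(u, v) = (-3*sqrt(10)*u*cos(v)/(10*Abs(u)), -3*sqrt(10)*u*sin(v)/(10*Abs(u)), sqrt(10)*u/(10*Abs(u))), and the second partials r_uu, r_uv, r_vv. Take dot products:
  L(u, v) = r_uu · N̂ = 0,
  M(u, v) = r_uv · N̂ = 0,
  N(u, v) = r_vv · N̂ = 3*sqrt(10)*u^2/(10*Abs(u)).
Evaluating at (u, v) = (7, -2*pi/5):
  L = 0, M = 0, N = 21*sqrt(10)/10.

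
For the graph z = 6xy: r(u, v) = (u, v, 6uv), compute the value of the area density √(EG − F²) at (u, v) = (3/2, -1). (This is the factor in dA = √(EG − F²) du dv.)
√(EG − F²)|_{(3/2, -1)} = sqrt(118)

E = 36*v^2 + 1, F = 36*u*v, G = 36*u^2 + 1, so EG − F² = 36*u^2 + 36*v^2 + 1. Taking the positive square root: √(EG − F²) = sqrt(36*u^2 + 36*v^2 + 1). At (u, v) = (3/2, -1): sqrt(118).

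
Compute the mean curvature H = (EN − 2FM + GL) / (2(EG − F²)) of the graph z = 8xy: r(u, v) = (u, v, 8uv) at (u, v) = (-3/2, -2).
H = -1536*sqrt(401)/160801

With E = 64*v^2 + 1, F = 64*u*v, G = 64*u^2 + 1, L = 0, M = 8/sqrt(64*u^2 + 64*v^2 + 1), N = 0, assemble
  H = (EN − 2FM + GL) / (2(EG − F²)) = -512*u*v/(64*u^2 + 64*v^2 + 1)^(3/2).
At (u, v) = (-3/2, -2): H = -1536*sqrt(401)/160801.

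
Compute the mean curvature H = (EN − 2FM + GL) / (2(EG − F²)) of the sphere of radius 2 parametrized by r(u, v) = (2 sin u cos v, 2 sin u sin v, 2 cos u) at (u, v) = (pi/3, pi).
H = -1/2

With E = 4, F = 0, G = 4*sin(u)^2, L = -2*sin(u)/Abs(sin(u)), M = 0, N = -2*sin(u)^3/Abs(sin(u)), assemble
  H = (EN − 2FM + GL) / (2(EG − F²)) = -sin(u)/(2*Abs(sin(u))).
At (u, v) = (pi/3, pi): H = -1/2.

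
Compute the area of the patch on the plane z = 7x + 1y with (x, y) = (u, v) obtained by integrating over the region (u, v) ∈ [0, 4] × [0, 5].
Area = 20*sqrt(51)

Area = ∫∫ √(EG − F²) du dv with √(EG − F²) = sqrt(51). Integrating over [0, 4] × [0, 5] gives 20*sqrt(51).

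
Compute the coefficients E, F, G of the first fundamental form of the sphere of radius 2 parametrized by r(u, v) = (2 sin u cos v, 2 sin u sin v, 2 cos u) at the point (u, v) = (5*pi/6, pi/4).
E = 4;  F = 0;  G = 1

Partials: r_u = (2*cos(u)*cos(v), 2*sin(v)*cos(u), -2*sin(u)), r_v = (-2*sin(u)*sin(v), 2*sin(u)*cos(v), 0). As functions of (u, v):
  E = r_u · r_u = 4,
  F = r_u · r_v = 0,
  G = r_v · r_v = 4*sin(u)^2.
Evaluating at (u, v) = (5*pi/6, pi/4): E = 4, F = 0, G = 1.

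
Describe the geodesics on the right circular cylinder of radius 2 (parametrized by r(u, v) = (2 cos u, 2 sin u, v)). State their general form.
The cylinder is flat (K = 0) and locally isometric to the plane via the development (u, v) ↦ (2 u, v). Geodesics are the pre-images of straight lines: circles (v constant), vertical lines (u constant), and helices (v = c · u + d) for constants c, d.

A right cylinder has E = 2², F = 0, G = 1, so EG − F² = 2², and L = −2, M = N = 0, giving K = (LN − M²)/(EG − F²) = 0 everywhere. A flat surface is locally isometric to the Euclidean plane via the map (u, v) ↦ (2 u, v). Straight lines in the (x̃, ỹ) plane pull back to: (a) horizontal circles (v = const), (b) vertical generators (u = const), and (c) helices (2 u tan θ = v, i.e. v = c · u + d).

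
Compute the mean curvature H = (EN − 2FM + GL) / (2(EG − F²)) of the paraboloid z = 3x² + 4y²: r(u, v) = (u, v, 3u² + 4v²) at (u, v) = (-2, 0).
H = 583*sqrt(145)/21025

With E = 36*u^2 + 1, F = 48*u*v, G = 64*v^2 + 1, L = 6/sqrt(36*u^2 + 64*v^2 + 1), M = 0, N = 8/sqrt(36*u^2 + 64*v^2 + 1), assemble
  H = (EN − 2FM + GL) / (2(EG − F²)) = (144*u^2 + 192*v^2 + 7)/(36*u^2 + 64*v^2 + 1)^(3/2).
At (u, v) = (-2, 0): H = 583*sqrt(145)/21025.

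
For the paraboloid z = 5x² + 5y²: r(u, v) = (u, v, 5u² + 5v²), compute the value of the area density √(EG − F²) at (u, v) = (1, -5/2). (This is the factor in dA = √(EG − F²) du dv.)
√(EG − F²)|_{(1, -5/2)} = 11*sqrt(6)

E = 100*u^2 + 1, F = 100*u*v, G = 100*v^2 + 1, so EG − F² = 100*u^2 + 100*v^2 + 1. Taking the positive square root: √(EG − F²) = sqrt(100*u^2 + 100*v^2 + 1). At (u, v) = (1, -5/2): 11*sqrt(6).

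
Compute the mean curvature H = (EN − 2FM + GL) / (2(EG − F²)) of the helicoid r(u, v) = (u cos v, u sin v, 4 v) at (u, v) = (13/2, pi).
H = 0

With E = 1, F = 0, G = u^2 + 16, L = 0, M = -4/sqrt(u^2 + 16), N = 0, assemble
  H = (EN − 2FM + GL) / (2(EG − F²)) = 0.
At (u, v) = (13/2, pi): H = 0.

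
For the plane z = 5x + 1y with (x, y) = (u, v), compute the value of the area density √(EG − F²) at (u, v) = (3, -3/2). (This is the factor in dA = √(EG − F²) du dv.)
√(EG − F²)|_{(3, -3/2)} = 3*sqrt(3)

E = 26, F = 5, G = 2, so EG − F² = 27. Taking the positive square root: √(EG − F²) = 3*sqrt(3). At (u, v) = (3, -3/2): 3*sqrt(3).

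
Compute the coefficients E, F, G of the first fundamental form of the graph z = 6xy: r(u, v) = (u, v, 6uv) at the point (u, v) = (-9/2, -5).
E = 901;  F = 810;  G = 730

Partials: r_u = (1, 0, 6*v), r_v = (0, 1, 6*u). As functions of (u, v):
  E = r_u · r_u = 36*v^2 + 1,
  F = r_u · r_v = 36*u*v,
  G = r_v · r_v = 36*u^2 + 1.
Evaluating at (u, v) = (-9/2, -5): E = 901, F = 810, G = 730.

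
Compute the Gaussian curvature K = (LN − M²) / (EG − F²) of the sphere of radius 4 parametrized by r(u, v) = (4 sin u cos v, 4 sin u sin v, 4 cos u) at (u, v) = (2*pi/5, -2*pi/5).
K = 1/16

Coefficients of the first fundamental form: E = 16, F = 0, G = 16*sin(u)^2.
Coefficients of the second fundamental form: L = -4*sin(u)/Abs(sin(u)), M = 0, N = -4*sin(u)^3/Abs(sin(u)).
Assemble K = (LN − M²)/(EG − F²) = 1/16. At (u, v) = (2*pi/5, -2*pi/5): K = 1/16.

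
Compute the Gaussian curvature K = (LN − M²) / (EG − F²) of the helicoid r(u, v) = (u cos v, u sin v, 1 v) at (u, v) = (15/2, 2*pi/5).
K = -16/52441

Coefficients of the first fundamental form: E = 1, F = 0, G = u^2 + 1.
Coefficients of the second fundamental form: L = 0, M = -1/sqrt(u^2 + 1), N = 0.
Assemble K = (LN − M²)/(EG − F²) = -1/(u^2 + 1)^2. At (u, v) = (15/2, 2*pi/5): K = -16/52441.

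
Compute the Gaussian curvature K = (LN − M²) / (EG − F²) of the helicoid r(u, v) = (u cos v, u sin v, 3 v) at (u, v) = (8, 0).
K = -9/5329

Coefficients of the first fundamental form: E = 1, F = 0, G = u^2 + 9.
Coefficients of the second fundamental form: L = 0, M = -3/sqrt(u^2 + 9), N = 0.
Assemble K = (LN − M²)/(EG − F²) = -9/(u^2 + 9)^2. At (u, v) = (8, 0): K = -9/5329.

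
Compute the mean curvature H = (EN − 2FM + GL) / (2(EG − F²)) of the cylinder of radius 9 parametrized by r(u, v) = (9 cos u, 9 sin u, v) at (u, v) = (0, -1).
H = -1/18

With E = 81, F = 0, G = 1, L = -9, M = 0, N = 0, assemble
  H = (EN − 2FM + GL) / (2(EG − F²)) = -1/18.
At (u, v) = (0, -1): H = -1/18.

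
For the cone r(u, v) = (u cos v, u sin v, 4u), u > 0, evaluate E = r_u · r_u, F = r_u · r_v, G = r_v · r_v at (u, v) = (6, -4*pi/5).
E = 17;  F = 0;  G = 36

Partials: r_u = (cos(v), sin(v), 4), r_v = (-u*sin(v), u*cos(v), 0). As functions of (u, v):
  E = r_u · r_u = 17,
  F = r_u · r_v = 0,
  G = r_v · r_v = u^2.
Evaluating at (u, v) = (6, -4*pi/5): E = 17, F = 0, G = 36.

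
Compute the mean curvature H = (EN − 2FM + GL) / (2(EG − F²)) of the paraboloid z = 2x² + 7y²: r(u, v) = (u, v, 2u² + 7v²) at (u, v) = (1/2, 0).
H = 37*sqrt(5)/25

With E = 16*u^2 + 1, F = 56*u*v, G = 196*v^2 + 1, L = 4/sqrt(16*u^2 + 196*v^2 + 1), M = 0, N = 14/sqrt(16*u^2 + 196*v^2 + 1), assemble
  H = (EN − 2FM + GL) / (2(EG − F²)) = (112*u^2 + 392*v^2 + 9)/(16*u^2 + 196*v^2 + 1)^(3/2).
At (u, v) = (1/2, 0): H = 37*sqrt(5)/25.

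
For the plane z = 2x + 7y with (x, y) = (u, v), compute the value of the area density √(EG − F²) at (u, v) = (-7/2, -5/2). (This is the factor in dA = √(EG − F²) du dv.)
√(EG − F²)|_{(-7/2, -5/2)} = 3*sqrt(6)

E = 5, F = 14, G = 50, so EG − F² = 54. Taking the positive square root: √(EG − F²) = 3*sqrt(6). At (u, v) = (-7/2, -5/2): 3*sqrt(6).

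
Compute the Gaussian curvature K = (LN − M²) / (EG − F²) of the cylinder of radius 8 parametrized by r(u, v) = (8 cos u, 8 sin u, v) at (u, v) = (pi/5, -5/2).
K = 0

Coefficients of the first fundamental form: E = 64, F = 0, G = 1.
Coefficients of the second fundamental form: L = -8, M = 0, N = 0.
Assemble K = (LN − M²)/(EG − F²) = 0. At (u, v) = (pi/5, -5/2): K = 0.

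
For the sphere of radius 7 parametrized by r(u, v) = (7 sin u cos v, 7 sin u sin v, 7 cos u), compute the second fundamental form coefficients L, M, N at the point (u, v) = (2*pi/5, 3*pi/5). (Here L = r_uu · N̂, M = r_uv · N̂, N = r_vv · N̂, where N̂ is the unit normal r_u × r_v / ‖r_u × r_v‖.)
L = -7;  M = 0;  N = -35/8 - 7*sqrt(5)/8

Compute the unit normal N̂(u, v) = (sin(u)^2*cos(v)/Abs(sin(u)), sin(u)^2*sin(v)/Abs(sin(u)), sin(2*u)/(2*Abs(sin(u)))), and the second partials r_uu, r_uv, r_vv. Take dot products:
  L(u, v) = r_uu · N̂ = -7*sin(u)/Abs(sin(u)),
  M(u, v) = r_uv · N̂ = 0,
  N(u, v) = r_vv · N̂ = -7*sin(u)^3/Abs(sin(u)).
Evaluating at (u, v) = (2*pi/5, 3*pi/5):
  L = -7, M = 0, N = -35/8 - 7*sqrt(5)/8.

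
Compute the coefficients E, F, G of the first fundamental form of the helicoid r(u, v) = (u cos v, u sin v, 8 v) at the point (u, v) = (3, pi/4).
E = 1;  F = 0;  G = 73

Partials: r_u = (cos(v), sin(v), 0), r_v = (-u*sin(v), u*cos(v), 8). As functions of (u, v):
  E = r_u · r_u = 1,
  F = r_u · r_v = 0,
  G = r_v · r_v = u^2 + 64.
Evaluating at (u, v) = (3, pi/4): E = 1, F = 0, G = 73.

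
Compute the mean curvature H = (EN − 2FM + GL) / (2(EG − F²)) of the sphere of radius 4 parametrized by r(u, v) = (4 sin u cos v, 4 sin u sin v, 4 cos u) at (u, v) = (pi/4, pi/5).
H = -1/4

With E = 16, F = 0, G = 16*sin(u)^2, L = -4*sin(u)/Abs(sin(u)), M = 0, N = -4*sin(u)^3/Abs(sin(u)), assemble
  H = (EN − 2FM + GL) / (2(EG − F²)) = -sin(u)/(4*Abs(sin(u))).
At (u, v) = (pi/4, pi/5): H = -1/4.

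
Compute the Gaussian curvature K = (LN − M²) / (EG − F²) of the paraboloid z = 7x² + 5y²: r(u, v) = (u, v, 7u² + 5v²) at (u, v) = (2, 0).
K = 28/123245

Coefficients of the first fundamental form: E = 196*u^2 + 1, F = 140*u*v, G = 100*v^2 + 1.
Coefficients of the second fundamental form: L = 14/sqrt(196*u^2 + 100*v^2 + 1), M = 0, N = 10/sqrt(196*u^2 + 100*v^2 + 1).
Assemble K = (LN − M²)/(EG − F²) = 140/(38416*u^4 + 39200*u^2*v^2 + 392*u^2 + 10000*v^4 + 200*v^2 + 1). At (u, v) = (2, 0): K = 28/123245.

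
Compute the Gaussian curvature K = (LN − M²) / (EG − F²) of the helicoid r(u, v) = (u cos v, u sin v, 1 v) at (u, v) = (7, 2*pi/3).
K = -1/2500

Coefficients of the first fundamental form: E = 1, F = 0, G = u^2 + 1.
Coefficients of the second fundamental form: L = 0, M = -1/sqrt(u^2 + 1), N = 0.
Assemble K = (LN − M²)/(EG − F²) = -1/(u^2 + 1)^2. At (u, v) = (7, 2*pi/3): K = -1/2500.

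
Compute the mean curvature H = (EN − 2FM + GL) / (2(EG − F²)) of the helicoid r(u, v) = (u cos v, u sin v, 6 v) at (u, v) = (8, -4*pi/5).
H = 0

With E = 1, F = 0, G = u^2 + 36, L = 0, M = -6/sqrt(u^2 + 36), N = 0, assemble
  H = (EN − 2FM + GL) / (2(EG − F²)) = 0.
At (u, v) = (8, -4*pi/5): H = 0.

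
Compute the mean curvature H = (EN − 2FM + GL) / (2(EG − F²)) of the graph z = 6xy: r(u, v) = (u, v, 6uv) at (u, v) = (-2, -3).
H = -1296*sqrt(469)/219961

With E = 36*v^2 + 1, F = 36*u*v, G = 36*u^2 + 1, L = 0, M = 6/sqrt(36*u^2 + 36*v^2 + 1), N = 0, assemble
  H = (EN − 2FM + GL) / (2(EG − F²)) = -216*u*v/(36*u^2 + 36*v^2 + 1)^(3/2).
At (u, v) = (-2, -3): H = -1296*sqrt(469)/219961.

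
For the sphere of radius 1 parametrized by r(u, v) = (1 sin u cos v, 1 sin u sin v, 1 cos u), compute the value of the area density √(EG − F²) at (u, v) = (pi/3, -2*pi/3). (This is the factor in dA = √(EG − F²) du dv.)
√(EG − F²)|_{(pi/3, -2*pi/3)} = sqrt(3)/2

E = 1, F = 0, G = sin(u)^2, so EG − F² = sin(u)^2. Taking the positive square root: √(EG − F²) = Abs(sin(u)). At (u, v) = (pi/3, -2*pi/3): sqrt(3)/2.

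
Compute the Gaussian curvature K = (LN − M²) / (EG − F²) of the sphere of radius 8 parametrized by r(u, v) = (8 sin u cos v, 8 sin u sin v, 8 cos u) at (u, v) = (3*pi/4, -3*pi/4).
K = 1/64

Coefficients of the first fundamental form: E = 64, F = 0, G = 64*sin(u)^2.
Coefficients of the second fundamental form: L = -8*sin(u)/Abs(sin(u)), M = 0, N = -8*sin(u)^3/Abs(sin(u)).
Assemble K = (LN − M²)/(EG − F²) = 1/64. At (u, v) = (3*pi/4, -3*pi/4): K = 1/64.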